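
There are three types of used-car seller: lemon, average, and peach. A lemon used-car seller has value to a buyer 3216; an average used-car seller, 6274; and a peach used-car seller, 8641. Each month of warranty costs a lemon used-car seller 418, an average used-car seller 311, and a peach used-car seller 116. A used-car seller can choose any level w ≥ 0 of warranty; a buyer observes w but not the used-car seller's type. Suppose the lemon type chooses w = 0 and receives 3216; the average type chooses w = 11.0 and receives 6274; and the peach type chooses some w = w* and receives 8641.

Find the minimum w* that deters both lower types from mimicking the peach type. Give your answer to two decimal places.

Average type (on-path payoff 6274 − 311×11.0 = 2853) won't mimic when 2853 ≥ 8641 − 311·w*, i.e. w* ≥ 18.61.
Lemon type (on-path payoff 3216) won't mimic when 3216 ≥ 8641 − 418·w*, i.e. w* ≥ 12.98.
Both must hold, so w* = max(12.98, 18.61) = 18.61. The average type's constraint binds.

18.61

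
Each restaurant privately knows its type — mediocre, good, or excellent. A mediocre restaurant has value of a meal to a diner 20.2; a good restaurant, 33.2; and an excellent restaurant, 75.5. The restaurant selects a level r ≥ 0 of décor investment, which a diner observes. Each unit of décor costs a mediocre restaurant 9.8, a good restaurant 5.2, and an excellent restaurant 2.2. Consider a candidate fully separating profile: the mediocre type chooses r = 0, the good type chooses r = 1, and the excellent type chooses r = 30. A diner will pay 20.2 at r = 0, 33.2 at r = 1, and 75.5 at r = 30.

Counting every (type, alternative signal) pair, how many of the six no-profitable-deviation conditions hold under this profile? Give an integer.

3

Mediocre (own payoff 20.2): to r=1 gives 33.2 − 9.8×1 = 23.4 → profitable ✗; to r=30 gives 75.5 − 9.8×30 = -218.5 → no gain ✓.
Excellent (own payoff 75.5 − 2.2×30 = 9.5): to r=0 gives 20.2 → profitable ✗; to r=1 gives 33.2 − 2.2×1 = 31 → profitable ✗.
Good (own payoff 33.2 − 5.2×1 = 28): to r=0 gives 20.2 → no gain ✓; to r=30 gives 75.5 − 5.2×30 = -80.5 → no gain ✓.
3 of the 6 constraints hold; not an equilibrium.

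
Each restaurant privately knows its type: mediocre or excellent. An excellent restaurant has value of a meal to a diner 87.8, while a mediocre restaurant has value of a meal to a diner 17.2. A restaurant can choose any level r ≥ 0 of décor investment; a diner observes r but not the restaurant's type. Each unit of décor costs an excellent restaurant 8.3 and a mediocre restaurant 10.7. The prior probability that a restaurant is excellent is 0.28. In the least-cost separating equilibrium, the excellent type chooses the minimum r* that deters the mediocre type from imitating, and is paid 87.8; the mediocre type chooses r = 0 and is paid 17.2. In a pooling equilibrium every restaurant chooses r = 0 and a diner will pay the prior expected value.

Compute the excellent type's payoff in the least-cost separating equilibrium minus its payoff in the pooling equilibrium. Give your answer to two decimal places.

Least-cost separating signal: r* solves 17.2 = 87.8 − 10.7·r*, so r* = (87.8 − 17.2)/10.7 ≈ 6.5981.
Excellent type's separating payoff: 87.8 − 8.3 × r* = 87.8 − 8.3 × (87.8 − 17.2)/10.7 = 87.8 − 585.98/10.7 ≈ 33.0355.
Pooling payoff: 0.28 × 87.8 + 0.72 × 17.2 = 36.968.
Difference: 33.0355 − 36.968 = -3.9325, i.e. -3.93 to two decimal places.
The excellent type would prefer the pooling outcome.

-3.93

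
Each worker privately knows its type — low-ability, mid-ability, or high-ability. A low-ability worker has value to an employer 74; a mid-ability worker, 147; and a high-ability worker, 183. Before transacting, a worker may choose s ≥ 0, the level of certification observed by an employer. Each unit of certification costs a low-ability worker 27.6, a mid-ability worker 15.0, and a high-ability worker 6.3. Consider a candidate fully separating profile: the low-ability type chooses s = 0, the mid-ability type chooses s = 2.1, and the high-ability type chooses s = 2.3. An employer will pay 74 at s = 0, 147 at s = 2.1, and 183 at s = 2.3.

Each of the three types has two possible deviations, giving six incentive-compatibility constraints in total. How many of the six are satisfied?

Mid-ability (own payoff 147 − 15.0×2.1 = 115.5): to s=0 gives 74 → no gain ✓; to s=2.3 gives 183 − 15.0×2.3 = 148.5 → profitable ✗.
High-ability (own payoff 183 − 6.3×2.3 = 168.51): to s=0 gives 74 → no gain ✓; to s=2.1 gives 147 − 6.3×2.1 = 133.77 → no gain ✓.
Low-ability (own payoff 74): to s=2.1 gives 147 − 27.6×2.1 = 89.04 → profitable ✗; to s=2.3 gives 183 − 27.6×2.3 = 119.52 → profitable ✗.
3 of the 6 constraints hold; not an equilibrium.

3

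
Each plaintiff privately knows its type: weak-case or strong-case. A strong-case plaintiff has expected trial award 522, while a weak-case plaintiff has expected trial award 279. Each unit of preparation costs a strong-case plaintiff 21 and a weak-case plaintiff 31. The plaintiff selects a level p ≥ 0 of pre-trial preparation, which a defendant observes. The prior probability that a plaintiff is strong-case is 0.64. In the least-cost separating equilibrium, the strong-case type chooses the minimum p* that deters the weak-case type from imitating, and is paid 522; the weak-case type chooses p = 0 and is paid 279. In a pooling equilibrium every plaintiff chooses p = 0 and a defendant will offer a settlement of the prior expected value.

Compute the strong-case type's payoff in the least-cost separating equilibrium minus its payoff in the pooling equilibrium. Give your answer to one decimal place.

-77.1

Least-cost separating signal: p* solves 279 = 522 − 31·p*, so p* = (522 − 279)/31 ≈ 7.8387.
Strong-case type's separating payoff: 522 − 21 × p* = 522 − 21 × (522 − 279)/31 = 522 − 5103/31 ≈ 357.387.
Pooling payoff: 0.64 × 522 + 0.36 × 279 = 434.52.
Difference: 357.387 − 434.52 = -77.133, i.e. -77.1 to one decimal place.
The strong-case type would prefer the pooling outcome.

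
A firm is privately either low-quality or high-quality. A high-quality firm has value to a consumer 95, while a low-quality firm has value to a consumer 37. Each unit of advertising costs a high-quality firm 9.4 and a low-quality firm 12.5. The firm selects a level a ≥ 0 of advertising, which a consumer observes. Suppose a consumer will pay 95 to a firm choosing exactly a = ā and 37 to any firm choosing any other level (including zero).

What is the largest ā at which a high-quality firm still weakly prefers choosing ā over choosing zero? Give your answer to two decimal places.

6.17

Choosing ā yields the high-quality type 95 − 9.4·ā; choosing zero yields 37.
The high-quality type is indifferent at 95 − 9.4·ā = 37, i.e. ā = (95 − 37) / 9.4 ≈ 6.17.
For any ā above 6.17 the high-quality type would rather pool at zero, so separation collapses.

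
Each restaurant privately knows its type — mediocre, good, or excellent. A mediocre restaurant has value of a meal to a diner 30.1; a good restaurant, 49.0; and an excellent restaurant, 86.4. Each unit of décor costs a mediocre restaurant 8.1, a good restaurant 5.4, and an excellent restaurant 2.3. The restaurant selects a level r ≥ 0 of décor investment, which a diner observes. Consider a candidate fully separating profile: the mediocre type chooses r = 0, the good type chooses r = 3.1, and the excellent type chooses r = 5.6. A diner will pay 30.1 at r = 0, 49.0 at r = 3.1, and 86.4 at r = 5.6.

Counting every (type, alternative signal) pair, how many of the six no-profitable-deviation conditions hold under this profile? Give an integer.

4

Mediocre (own payoff 30.1): to r=3.1 gives 49.0 − 8.1×3.1 = 23.89 → no gain ✓; to r=5.6 gives 86.4 − 8.1×5.6 = 41.04 → profitable ✗.
Excellent (own payoff 86.4 − 2.3×5.6 = 73.52): to r=0 gives 30.1 → no gain ✓; to r=3.1 gives 49.0 − 2.3×3.1 = 41.87 → no gain ✓.
Good (own payoff 49.0 − 5.4×3.1 = 32.26): to r=0 gives 30.1 → no gain ✓; to r=5.6 gives 86.4 − 5.4×5.6 = 56.16 → profitable ✗.
4 of the 6 constraints hold; not an equilibrium.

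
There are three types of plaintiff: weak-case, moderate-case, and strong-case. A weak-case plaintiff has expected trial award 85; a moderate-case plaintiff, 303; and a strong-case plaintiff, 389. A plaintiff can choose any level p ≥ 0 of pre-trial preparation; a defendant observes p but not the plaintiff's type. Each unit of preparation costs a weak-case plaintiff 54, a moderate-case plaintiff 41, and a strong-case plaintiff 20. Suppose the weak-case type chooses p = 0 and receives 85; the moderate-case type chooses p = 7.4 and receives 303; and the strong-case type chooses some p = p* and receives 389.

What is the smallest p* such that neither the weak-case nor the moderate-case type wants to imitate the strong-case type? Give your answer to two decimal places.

9.50

Weak-case type (on-path payoff 85) won't mimic when 85 ≥ 389 − 54·p*, i.e. p* ≥ 5.63.
Moderate-case type (on-path payoff 303 − 41×7.4 = -0.4) won't mimic when -0.4 ≥ 389 − 41·p*, i.e. p* ≥ 9.50.
Both must hold, so p* = max(5.63, 9.50) = 9.50. The moderate-case type's constraint binds.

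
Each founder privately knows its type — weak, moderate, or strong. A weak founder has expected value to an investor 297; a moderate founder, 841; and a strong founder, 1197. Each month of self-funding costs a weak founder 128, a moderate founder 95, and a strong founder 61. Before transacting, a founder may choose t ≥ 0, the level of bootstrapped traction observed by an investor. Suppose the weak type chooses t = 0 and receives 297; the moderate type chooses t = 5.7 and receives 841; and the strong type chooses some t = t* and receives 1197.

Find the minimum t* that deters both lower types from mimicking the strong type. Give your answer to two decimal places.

9.45

Weak type (on-path payoff 297) won't mimic when 297 ≥ 1197 − 128·t*, i.e. t* ≥ 7.03.
Moderate type (on-path payoff 841 − 95×5.7 = 299.5) won't mimic when 299.5 ≥ 1197 − 95·t*, i.e. t* ≥ 9.45.
Both must hold, so t* = max(7.03, 9.45) = 9.45. The moderate type's constraint binds.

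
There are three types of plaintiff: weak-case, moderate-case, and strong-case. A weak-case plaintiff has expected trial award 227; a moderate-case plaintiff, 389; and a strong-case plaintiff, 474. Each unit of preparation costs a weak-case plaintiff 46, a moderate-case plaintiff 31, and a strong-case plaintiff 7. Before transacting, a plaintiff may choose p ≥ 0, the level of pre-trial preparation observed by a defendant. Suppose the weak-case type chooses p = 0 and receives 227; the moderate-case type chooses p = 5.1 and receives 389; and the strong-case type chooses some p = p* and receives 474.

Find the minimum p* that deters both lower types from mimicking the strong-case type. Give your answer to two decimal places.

Moderate-case type (on-path payoff 389 − 31×5.1 = 230.9) won't mimic when 230.9 ≥ 474 − 31·p*, i.e. p* ≥ 7.84.
Weak-case type (on-path payoff 227) won't mimic when 227 ≥ 474 − 46·p*, i.e. p* ≥ 5.37.
Both must hold, so p* = max(5.37, 7.84) = 7.84. The moderate-case type's constraint binds.

7.84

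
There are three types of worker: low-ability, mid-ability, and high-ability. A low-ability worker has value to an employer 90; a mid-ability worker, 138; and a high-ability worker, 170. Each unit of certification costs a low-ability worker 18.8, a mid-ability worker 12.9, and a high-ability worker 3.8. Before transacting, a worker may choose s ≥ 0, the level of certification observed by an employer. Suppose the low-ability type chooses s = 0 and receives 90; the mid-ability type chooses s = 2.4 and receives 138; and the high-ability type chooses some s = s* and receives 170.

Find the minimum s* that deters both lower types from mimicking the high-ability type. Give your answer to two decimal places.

4.88

Mid-ability type (on-path payoff 138 − 12.9×2.4 = 107.04) won't mimic when 107.04 ≥ 170 − 12.9·s*, i.e. s* ≥ 4.88.
Low-ability type (on-path payoff 90) won't mimic when 90 ≥ 170 − 18.8·s*, i.e. s* ≥ 4.26.
Both must hold, so s* = max(4.26, 4.88) = 4.88. The mid-ability type's constraint binds.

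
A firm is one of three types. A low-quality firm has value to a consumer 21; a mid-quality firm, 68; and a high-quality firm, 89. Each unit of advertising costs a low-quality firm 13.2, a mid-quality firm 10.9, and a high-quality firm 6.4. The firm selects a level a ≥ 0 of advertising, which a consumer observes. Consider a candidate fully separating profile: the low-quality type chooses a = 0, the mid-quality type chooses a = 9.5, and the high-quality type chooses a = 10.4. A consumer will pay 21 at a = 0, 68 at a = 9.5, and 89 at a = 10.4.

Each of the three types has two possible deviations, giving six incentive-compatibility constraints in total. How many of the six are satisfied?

Mid-quality (own payoff 68 − 10.9×9.5 = -35.55): to a=0 gives 21 → profitable ✗; to a=10.4 gives 89 − 10.9×10.4 = -24.36 → profitable ✗.
High-quality (own payoff 89 − 6.4×10.4 = 22.44): to a=0 gives 21 → no gain ✓; to a=9.5 gives 68 − 6.4×9.5 = 7.2 → no gain ✓.
Low-quality (own payoff 21): to a=9.5 gives 68 − 13.2×9.5 = -57.4 → no gain ✓; to a=10.4 gives 89 − 13.2×10.4 = -48.28 → no gain ✓.
4 of the 6 constraints hold; not an equilibrium.

4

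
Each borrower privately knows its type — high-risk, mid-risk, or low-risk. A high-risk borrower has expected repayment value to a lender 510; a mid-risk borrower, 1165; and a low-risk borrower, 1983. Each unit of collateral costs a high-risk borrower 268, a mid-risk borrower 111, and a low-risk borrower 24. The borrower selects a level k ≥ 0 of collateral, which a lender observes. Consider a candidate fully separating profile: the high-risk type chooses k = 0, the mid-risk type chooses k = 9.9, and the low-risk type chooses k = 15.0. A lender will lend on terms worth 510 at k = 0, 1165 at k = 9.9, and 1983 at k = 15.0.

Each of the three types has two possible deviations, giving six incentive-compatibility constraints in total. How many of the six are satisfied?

4

Mid-risk (own payoff 1165 − 111×9.9 = 66.1): to k=0 gives 510 → profitable ✗; to k=15.0 gives 1983 − 111×15.0 = 318 → profitable ✗.
High-risk (own payoff 510): to k=9.9 gives 1165 − 268×9.9 = -1488.2 → no gain ✓; to k=15.0 gives 1983 − 268×15.0 = -2037 → no gain ✓.
Low-risk (own payoff 1983 − 24×15.0 = 1623): to k=0 gives 510 → no gain ✓; to k=9.9 gives 1165 − 24×9.9 = 927.4 → no gain ✓.
4 of the 6 constraints hold; not an equilibrium.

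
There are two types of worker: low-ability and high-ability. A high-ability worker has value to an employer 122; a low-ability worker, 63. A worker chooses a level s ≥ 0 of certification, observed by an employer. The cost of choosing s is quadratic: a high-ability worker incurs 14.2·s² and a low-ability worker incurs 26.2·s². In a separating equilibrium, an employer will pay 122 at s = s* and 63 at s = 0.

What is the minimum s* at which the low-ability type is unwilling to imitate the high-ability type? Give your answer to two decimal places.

1.50

The low-ability type at s = 0 receives 63; imitating at s* yields 122 − 26.2·s*².
Indifference: 63 = 122 − 26.2·s*², so s*² = (122 − 63) / 26.2 ≈ 2.2519.
s* = √2.2519 ≈ 1.50.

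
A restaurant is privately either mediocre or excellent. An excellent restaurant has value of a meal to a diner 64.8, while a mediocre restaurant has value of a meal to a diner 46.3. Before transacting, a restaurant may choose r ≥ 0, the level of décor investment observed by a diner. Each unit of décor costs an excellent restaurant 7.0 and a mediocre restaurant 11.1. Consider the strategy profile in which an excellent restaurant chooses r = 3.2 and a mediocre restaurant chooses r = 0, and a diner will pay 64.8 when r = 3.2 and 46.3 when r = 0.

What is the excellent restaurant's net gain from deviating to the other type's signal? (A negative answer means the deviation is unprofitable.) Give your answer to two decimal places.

Playing r = 3.2 the excellent restaurant receives 64.8 − 7.0 × 3.2 = 42.4.
Deviating to r = 0 yields 46.3 instead.
Gain from deviating: 46.3 − 42.4 = 3.90.
The gain is positive, so the excellent type's incentive-compatibility constraint is violated — this profile is not a separating equilibrium.

3.90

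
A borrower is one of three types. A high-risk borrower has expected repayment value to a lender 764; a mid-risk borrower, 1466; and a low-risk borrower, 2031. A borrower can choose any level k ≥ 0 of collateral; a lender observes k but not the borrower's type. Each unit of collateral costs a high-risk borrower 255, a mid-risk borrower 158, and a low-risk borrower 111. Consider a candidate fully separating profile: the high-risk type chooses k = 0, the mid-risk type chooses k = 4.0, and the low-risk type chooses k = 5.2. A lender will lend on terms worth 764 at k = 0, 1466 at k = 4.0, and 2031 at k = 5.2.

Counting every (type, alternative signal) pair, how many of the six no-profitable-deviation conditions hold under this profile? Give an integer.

Mid-risk (own payoff 1466 − 158×4.0 = 834): to k=0 gives 764 → no gain ✓; to k=5.2 gives 2031 − 158×5.2 = 1209.4 → profitable ✗.
Low-risk (own payoff 2031 − 111×5.2 = 1453.8): to k=0 gives 764 → no gain ✓; to k=4.0 gives 1466 − 111×4.0 = 1022 → no gain ✓.
High-risk (own payoff 764): to k=4.0 gives 1466 − 255×4.0 = 446 → no gain ✓; to k=5.2 gives 2031 − 255×5.2 = 705 → no gain ✓.
5 of the 6 constraints hold; not an equilibrium.

5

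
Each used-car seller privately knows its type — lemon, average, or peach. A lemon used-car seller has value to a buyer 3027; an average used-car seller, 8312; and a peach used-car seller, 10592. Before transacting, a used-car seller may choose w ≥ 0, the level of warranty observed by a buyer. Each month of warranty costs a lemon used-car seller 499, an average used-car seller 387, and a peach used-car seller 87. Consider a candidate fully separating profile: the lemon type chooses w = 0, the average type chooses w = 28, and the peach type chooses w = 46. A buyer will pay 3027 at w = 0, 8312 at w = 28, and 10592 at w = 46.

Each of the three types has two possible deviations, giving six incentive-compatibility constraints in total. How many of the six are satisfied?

Lemon (own payoff 3027): to w=28 gives 8312 − 499×28 = -5660 → no gain ✓; to w=46 gives 10592 − 499×46 = -12362 → no gain ✓.
Average (own payoff 8312 − 387×28 = -2524): to w=0 gives 3027 → profitable ✗; to w=46 gives 10592 − 387×46 = -7210 → no gain ✓.
Peach (own payoff 10592 − 87×46 = 6590): to w=0 gives 3027 → no gain ✓; to w=28 gives 8312 − 87×28 = 5876 → no gain ✓.
5 of the 6 constraints hold; not an equilibrium.

5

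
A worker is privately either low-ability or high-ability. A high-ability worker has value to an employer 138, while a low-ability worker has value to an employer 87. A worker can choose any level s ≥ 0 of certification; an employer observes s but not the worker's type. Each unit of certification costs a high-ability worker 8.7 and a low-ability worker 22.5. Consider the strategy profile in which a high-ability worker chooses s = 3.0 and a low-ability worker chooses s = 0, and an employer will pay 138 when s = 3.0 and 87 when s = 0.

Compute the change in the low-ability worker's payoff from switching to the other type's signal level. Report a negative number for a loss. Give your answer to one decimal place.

-16.5

Playing s = 0 the low-ability worker receives 87.
Deviating to s = 3.0 brings payment 138 at cost 22.5 × 3.0 = 67.5, netting 70.5.
Gain from deviating: 70.5 − 87 = -16.5.
The gain is negative, so the low-ability type's incentive-compatibility constraint is satisfied.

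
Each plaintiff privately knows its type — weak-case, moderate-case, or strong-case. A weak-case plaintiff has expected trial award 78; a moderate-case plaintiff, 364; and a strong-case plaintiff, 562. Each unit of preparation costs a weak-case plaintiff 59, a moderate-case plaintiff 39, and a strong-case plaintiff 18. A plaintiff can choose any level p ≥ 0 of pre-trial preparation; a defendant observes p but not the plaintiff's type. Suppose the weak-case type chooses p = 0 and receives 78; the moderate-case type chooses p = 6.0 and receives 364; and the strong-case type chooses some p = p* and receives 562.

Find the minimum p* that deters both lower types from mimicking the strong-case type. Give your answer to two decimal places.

11.08

Weak-case type (on-path payoff 78) won't mimic when 78 ≥ 562 − 59·p*, i.e. p* ≥ 8.20.
Moderate-case type (on-path payoff 364 − 39×6.0 = 130) won't mimic when 130 ≥ 562 − 39·p*, i.e. p* ≥ 11.08.
Both must hold, so p* = max(8.20, 11.08) = 11.08. The moderate-case type's constraint binds.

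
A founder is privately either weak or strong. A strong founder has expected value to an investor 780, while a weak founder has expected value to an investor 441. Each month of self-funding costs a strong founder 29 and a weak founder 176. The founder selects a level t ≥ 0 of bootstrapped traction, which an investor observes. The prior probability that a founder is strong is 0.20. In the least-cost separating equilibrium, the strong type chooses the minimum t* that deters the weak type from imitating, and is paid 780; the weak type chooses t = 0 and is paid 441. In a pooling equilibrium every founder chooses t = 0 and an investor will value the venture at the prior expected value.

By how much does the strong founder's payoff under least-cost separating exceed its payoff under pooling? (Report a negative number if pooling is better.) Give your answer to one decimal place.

Least-cost separating signal: t* solves 441 = 780 − 176·t*, so t* = (780 − 441)/176 ≈ 1.9261.
Strong type's separating payoff: 780 − 29 × t* = 780 − 29 × (780 − 441)/176 = 780 − 9831/176 ≈ 724.142.
Pooling payoff: 0.20 × 780 + 0.80 × 441 = 508.8.
Difference: 724.142 − 508.8 = 215.342, i.e. 215.3 to one decimal place.
The strong type prefers to separate.

215.3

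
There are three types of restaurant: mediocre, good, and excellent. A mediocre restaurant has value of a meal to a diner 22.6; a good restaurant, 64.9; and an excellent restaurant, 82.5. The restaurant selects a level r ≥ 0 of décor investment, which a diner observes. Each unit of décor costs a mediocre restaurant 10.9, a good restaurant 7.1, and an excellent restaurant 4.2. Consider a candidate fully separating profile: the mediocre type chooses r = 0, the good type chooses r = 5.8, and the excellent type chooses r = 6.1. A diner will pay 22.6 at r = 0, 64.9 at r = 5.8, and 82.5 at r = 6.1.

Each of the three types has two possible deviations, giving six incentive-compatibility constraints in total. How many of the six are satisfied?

5

Excellent (own payoff 82.5 − 4.2×6.1 = 56.88): to r=0 gives 22.6 → no gain ✓; to r=5.8 gives 64.9 − 4.2×5.8 = 40.54 → no gain ✓.
Good (own payoff 64.9 − 7.1×5.8 = 23.72): to r=0 gives 22.6 → no gain ✓; to r=6.1 gives 82.5 − 7.1×6.1 = 39.19 → profitable ✗.
Mediocre (own payoff 22.6): to r=5.8 gives 64.9 − 10.9×5.8 = 1.68 → no gain ✓; to r=6.1 gives 82.5 − 10.9×6.1 = 16.01 → no gain ✓.
5 of the 6 constraints hold; not an equilibrium.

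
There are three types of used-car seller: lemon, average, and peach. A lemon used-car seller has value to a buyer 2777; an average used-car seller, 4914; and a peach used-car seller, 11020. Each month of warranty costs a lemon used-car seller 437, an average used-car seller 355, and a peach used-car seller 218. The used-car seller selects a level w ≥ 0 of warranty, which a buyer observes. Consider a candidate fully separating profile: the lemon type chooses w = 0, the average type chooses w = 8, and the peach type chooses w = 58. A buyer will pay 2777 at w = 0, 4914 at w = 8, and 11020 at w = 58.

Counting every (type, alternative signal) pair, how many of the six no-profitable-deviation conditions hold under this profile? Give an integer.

3

Average (own payoff 4914 − 355×8 = 2074): to w=0 gives 2777 → profitable ✗; to w=58 gives 11020 − 355×58 = -9570 → no gain ✓.
Peach (own payoff 11020 − 218×58 = -1624): to w=0 gives 2777 → profitable ✗; to w=8 gives 4914 − 218×8 = 3170 → profitable ✗.
Lemon (own payoff 2777): to w=8 gives 4914 − 437×8 = 1418 → no gain ✓; to w=58 gives 11020 − 437×58 = -14326 → no gain ✓.
3 of the 6 constraints hold; not an equilibrium.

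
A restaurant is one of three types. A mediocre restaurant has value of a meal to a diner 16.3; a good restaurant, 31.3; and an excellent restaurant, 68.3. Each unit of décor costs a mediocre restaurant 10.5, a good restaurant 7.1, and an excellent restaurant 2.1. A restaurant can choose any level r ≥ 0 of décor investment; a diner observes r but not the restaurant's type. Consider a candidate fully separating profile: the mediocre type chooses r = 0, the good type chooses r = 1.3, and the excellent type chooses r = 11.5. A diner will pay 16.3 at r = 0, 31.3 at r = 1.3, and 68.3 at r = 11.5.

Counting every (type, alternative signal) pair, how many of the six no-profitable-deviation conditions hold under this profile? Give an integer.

5

Good (own payoff 31.3 − 7.1×1.3 = 22.07): to r=0 gives 16.3 → no gain ✓; to r=11.5 gives 68.3 − 7.1×11.5 = -13.35 → no gain ✓.
Mediocre (own payoff 16.3): to r=1.3 gives 31.3 − 10.5×1.3 = 17.65 → profitable ✗; to r=11.5 gives 68.3 − 10.5×11.5 = -52.45 → no gain ✓.
Excellent (own payoff 68.3 − 2.1×11.5 = 44.15): to r=0 gives 16.3 → no gain ✓; to r=1.3 gives 31.3 − 2.1×1.3 = 28.57 → no gain ✓.
5 of the 6 constraints hold; not an equilibrium.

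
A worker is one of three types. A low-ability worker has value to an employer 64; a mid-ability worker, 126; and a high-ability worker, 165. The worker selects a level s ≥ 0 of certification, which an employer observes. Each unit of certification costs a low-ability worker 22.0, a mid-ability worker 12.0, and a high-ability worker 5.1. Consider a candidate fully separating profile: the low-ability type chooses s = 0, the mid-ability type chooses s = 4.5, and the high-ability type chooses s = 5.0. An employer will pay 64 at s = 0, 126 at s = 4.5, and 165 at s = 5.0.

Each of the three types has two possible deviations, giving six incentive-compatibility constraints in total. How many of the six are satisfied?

Low-ability (own payoff 64): to s=4.5 gives 126 − 22.0×4.5 = 27 → no gain ✓; to s=5.0 gives 165 − 22.0×5.0 = 55 → no gain ✓.
High-ability (own payoff 165 − 5.1×5.0 = 139.5): to s=0 gives 64 → no gain ✓; to s=4.5 gives 126 − 5.1×4.5 = 103.05 → no gain ✓.
Mid-ability (own payoff 126 − 12.0×4.5 = 72): to s=0 gives 64 → no gain ✓; to s=5.0 gives 165 − 12.0×5.0 = 105 → profitable ✗.
5 of the 6 constraints hold; not an equilibrium.

5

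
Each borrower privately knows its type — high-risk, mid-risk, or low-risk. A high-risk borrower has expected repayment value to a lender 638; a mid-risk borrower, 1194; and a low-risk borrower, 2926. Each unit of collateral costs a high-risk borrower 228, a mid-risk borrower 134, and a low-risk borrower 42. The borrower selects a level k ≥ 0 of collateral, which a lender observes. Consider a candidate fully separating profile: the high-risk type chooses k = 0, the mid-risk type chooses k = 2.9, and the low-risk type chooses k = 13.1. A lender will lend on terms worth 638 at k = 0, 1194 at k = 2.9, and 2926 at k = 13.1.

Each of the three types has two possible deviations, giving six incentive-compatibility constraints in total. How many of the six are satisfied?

5

Mid-risk (own payoff 1194 − 134×2.9 = 805.4): to k=0 gives 638 → no gain ✓; to k=13.1 gives 2926 − 134×13.1 = 1170.6 → profitable ✗.
High-risk (own payoff 638): to k=2.9 gives 1194 − 228×2.9 = 532.8 → no gain ✓; to k=13.1 gives 2926 − 228×13.1 = -60.8 → no gain ✓.
Low-risk (own payoff 2926 − 42×13.1 = 2375.8): to k=0 gives 638 → no gain ✓; to k=2.9 gives 1194 − 42×2.9 = 1072.2 → no gain ✓.
5 of the 6 constraints hold; not an equilibrium.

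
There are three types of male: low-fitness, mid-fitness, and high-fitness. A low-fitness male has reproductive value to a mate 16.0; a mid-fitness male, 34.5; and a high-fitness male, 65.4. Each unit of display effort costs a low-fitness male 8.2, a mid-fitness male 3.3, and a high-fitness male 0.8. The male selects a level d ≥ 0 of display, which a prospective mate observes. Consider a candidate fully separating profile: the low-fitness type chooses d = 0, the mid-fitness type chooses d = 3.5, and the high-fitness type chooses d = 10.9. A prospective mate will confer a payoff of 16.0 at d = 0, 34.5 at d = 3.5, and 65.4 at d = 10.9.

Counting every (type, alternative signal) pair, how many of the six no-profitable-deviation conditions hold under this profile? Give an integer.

5

Low-fitness (own payoff 16.0): to d=3.5 gives 34.5 − 8.2×3.5 = 5.8 → no gain ✓; to d=10.9 gives 65.4 − 8.2×10.9 = -23.98 → no gain ✓.
Mid-fitness (own payoff 34.5 − 3.3×3.5 = 22.95): to d=0 gives 16.0 → no gain ✓; to d=10.9 gives 65.4 − 3.3×10.9 = 29.43 → profitable ✗.
High-fitness (own payoff 65.4 − 0.8×10.9 = 56.68): to d=0 gives 16.0 → no gain ✓; to d=3.5 gives 34.5 − 0.8×3.5 = 31.7 → no gain ✓.
5 of the 6 constraints hold; not an equilibrium.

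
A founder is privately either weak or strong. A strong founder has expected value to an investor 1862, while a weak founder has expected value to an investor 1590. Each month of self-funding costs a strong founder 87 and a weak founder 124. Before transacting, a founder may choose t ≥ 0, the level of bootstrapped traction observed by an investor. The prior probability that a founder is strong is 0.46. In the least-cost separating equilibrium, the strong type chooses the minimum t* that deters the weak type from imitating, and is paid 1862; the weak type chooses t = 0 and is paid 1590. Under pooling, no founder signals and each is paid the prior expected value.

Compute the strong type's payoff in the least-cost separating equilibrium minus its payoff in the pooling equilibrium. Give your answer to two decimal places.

Least-cost separating signal: t* solves 1590 = 1862 − 124·t*, so t* = (1862 − 1590)/124 ≈ 2.1935.
Strong type's separating payoff: 1862 − 87 × t* = 1862 − 87 × (1862 − 1590)/124 = 1862 − 23664/124 ≈ 1671.1613.
Pooling payoff: 0.46 × 1862 + 0.54 × 1590 = 1715.12.
Difference: 1671.1613 − 1715.12 = -43.9587, i.e. -43.96 to two decimal places.
The strong type would prefer the pooling outcome.

-43.96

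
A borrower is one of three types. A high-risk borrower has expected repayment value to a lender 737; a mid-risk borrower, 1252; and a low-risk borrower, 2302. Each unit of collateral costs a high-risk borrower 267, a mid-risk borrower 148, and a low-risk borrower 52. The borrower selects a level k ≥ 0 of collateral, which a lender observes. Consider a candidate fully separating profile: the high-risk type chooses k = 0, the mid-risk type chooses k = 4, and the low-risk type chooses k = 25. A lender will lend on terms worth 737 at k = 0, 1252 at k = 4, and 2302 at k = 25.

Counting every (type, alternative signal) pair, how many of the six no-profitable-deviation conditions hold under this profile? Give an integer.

Mid-risk (own payoff 1252 − 148×4 = 660): to k=0 gives 737 → profitable ✗; to k=25 gives 2302 − 148×25 = -1398 → no gain ✓.
High-risk (own payoff 737): to k=4 gives 1252 − 267×4 = 184 → no gain ✓; to k=25 gives 2302 − 267×25 = -4373 → no gain ✓.
Low-risk (own payoff 2302 − 52×25 = 1002): to k=0 gives 737 → no gain ✓; to k=4 gives 1252 − 52×4 = 1044 → profitable ✗.
4 of the 6 constraints hold; not an equilibrium.

4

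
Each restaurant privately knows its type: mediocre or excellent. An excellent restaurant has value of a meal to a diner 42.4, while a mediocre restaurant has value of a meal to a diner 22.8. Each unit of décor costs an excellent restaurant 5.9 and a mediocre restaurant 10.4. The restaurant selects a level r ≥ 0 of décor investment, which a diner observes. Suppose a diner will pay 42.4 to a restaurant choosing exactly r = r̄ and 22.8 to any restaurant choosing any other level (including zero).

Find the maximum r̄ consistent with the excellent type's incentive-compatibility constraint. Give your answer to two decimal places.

3.32

Choosing r̄ yields the excellent type 42.4 − 5.9·r̄; choosing zero yields 22.8.
The excellent type is indifferent at 42.4 − 5.9·r̄ = 22.8, i.e. r̄ = (42.4 − 22.8) / 5.9 ≈ 3.32.
For any r̄ above 3.32 the excellent type would rather pool at zero, so separation collapses.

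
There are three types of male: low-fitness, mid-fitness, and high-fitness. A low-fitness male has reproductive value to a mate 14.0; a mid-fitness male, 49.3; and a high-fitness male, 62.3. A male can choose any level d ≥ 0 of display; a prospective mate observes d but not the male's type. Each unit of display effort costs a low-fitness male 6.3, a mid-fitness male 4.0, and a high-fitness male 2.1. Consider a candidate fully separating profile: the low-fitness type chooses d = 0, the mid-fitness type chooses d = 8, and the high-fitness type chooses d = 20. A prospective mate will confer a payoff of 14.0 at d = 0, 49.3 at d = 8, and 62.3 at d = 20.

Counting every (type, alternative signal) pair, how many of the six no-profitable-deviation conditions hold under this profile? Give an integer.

High-fitness (own payoff 62.3 − 2.1×20 = 20.3): to d=0 gives 14.0 → no gain ✓; to d=8 gives 49.3 − 2.1×8 = 32.5 → profitable ✗.
Low-fitness (own payoff 14.0): to d=8 gives 49.3 − 6.3×8 = -1.1 → no gain ✓; to d=20 gives 62.3 − 6.3×20 = -63.7 → no gain ✓.
Mid-fitness (own payoff 49.3 − 4.0×8 = 17.3): to d=0 gives 14.0 → no gain ✓; to d=20 gives 62.3 − 4.0×20 = -17.7 → no gain ✓.
5 of the 6 constraints hold; not an equilibrium.

5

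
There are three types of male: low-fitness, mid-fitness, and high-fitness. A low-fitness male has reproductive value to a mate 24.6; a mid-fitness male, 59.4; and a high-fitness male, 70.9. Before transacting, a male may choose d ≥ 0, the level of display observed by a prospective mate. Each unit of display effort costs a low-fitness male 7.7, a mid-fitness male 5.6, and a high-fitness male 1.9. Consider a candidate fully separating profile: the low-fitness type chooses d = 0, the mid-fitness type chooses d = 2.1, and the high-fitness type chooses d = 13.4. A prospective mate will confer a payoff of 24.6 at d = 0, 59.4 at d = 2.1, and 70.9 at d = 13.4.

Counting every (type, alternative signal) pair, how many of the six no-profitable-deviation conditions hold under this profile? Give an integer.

High-fitness (own payoff 70.9 − 1.9×13.4 = 45.44): to d=0 gives 24.6 → no gain ✓; to d=2.1 gives 59.4 − 1.9×2.1 = 55.41 → profitable ✗.
Mid-fitness (own payoff 59.4 − 5.6×2.1 = 47.64): to d=0 gives 24.6 → no gain ✓; to d=13.4 gives 70.9 − 5.6×13.4 = -4.14 → no gain ✓.
Low-fitness (own payoff 24.6): to d=2.1 gives 59.4 − 7.7×2.1 = 43.23 → profitable ✗; to d=13.4 gives 70.9 − 7.7×13.4 = -32.28 → no gain ✓.
4 of the 6 constraints hold; not an equilibrium.

4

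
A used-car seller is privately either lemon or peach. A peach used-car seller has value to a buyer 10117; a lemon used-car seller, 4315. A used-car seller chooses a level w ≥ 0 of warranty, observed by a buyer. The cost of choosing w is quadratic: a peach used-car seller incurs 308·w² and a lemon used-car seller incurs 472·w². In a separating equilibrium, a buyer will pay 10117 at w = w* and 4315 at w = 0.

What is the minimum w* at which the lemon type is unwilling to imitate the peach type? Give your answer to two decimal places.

3.51

The lemon type at w = 0 receives 4315; imitating at w* yields 10117 − 472·w*².
Indifference: 4315 = 10117 − 472·w*², so w*² = (10117 − 4315) / 472 ≈ 12.2924.
w* = √12.2924 ≈ 3.51.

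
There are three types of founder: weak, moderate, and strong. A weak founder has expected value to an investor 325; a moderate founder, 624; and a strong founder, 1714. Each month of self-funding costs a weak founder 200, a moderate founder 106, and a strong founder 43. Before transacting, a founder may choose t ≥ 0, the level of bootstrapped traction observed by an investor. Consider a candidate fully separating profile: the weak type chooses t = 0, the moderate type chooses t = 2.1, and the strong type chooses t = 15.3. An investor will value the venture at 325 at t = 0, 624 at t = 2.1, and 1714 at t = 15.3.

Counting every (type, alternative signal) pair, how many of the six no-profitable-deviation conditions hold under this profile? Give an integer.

6

Moderate (own payoff 624 − 106×2.1 = 401.4): to t=0 gives 325 → no gain ✓; to t=15.3 gives 1714 − 106×15.3 = 92.2 → no gain ✓.
Weak (own payoff 325): to t=2.1 gives 624 − 200×2.1 = 204 → no gain ✓; to t=15.3 gives 1714 − 200×15.3 = -1346 → no gain ✓.
Strong (own payoff 1714 − 43×15.3 = 1056.1): to t=0 gives 325 → no gain ✓; to t=2.1 gives 624 − 43×2.1 = 533.7 → no gain ✓.
6 of the 6 constraints hold; this profile is a separating equilibrium.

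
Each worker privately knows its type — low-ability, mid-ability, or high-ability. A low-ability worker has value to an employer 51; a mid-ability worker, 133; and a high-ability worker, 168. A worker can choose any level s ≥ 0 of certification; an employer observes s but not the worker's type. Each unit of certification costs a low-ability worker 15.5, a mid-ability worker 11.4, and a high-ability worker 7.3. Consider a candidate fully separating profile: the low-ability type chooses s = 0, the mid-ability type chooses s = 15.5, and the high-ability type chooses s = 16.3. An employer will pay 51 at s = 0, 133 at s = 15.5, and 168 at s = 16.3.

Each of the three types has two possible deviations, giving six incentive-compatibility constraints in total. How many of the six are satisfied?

3

High-ability (own payoff 168 − 7.3×16.3 = 49.01): to s=0 gives 51 → profitable ✗; to s=15.5 gives 133 − 7.3×15.5 = 19.85 → no gain ✓.
Low-ability (own payoff 51): to s=15.5 gives 133 − 15.5×15.5 = -107.25 → no gain ✓; to s=16.3 gives 168 − 15.5×16.3 = -84.65 → no gain ✓.
Mid-ability (own payoff 133 − 11.4×15.5 = -43.7): to s=0 gives 51 → profitable ✗; to s=16.3 gives 168 − 11.4×16.3 = -17.82 → profitable ✗.
3 of the 6 constraints hold; not an equilibrium.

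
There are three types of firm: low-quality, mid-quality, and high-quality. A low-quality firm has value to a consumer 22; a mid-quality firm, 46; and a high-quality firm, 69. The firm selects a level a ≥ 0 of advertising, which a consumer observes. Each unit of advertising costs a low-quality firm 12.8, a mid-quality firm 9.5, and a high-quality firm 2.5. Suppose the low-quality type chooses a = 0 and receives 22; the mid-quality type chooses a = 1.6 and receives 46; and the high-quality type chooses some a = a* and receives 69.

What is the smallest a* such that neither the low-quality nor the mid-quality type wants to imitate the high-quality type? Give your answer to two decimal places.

4.02

Low-quality type (on-path payoff 22) won't mimic when 22 ≥ 69 − 12.8·a*, i.e. a* ≥ 3.67.
Mid-quality type (on-path payoff 46 − 9.5×1.6 = 30.8) won't mimic when 30.8 ≥ 69 − 9.5·a*, i.e. a* ≥ 4.02.
Both must hold, so a* = max(3.67, 4.02) = 4.02. The mid-quality type's constraint binds.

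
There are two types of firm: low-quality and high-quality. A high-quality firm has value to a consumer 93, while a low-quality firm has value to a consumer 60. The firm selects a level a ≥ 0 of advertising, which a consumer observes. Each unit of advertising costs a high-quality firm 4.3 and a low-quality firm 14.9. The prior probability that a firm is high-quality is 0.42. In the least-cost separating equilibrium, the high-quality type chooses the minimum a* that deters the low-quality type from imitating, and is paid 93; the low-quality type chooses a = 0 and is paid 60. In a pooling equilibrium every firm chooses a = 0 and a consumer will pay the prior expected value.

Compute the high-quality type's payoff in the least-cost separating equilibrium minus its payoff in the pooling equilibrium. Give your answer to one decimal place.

Least-cost separating signal: a* solves 60 = 93 − 14.9·a*, so a* = (93 − 60)/14.9 ≈ 2.2148.
High-quality type's separating payoff: 93 − 4.3 × a* = 93 − 4.3 × (93 − 60)/14.9 = 93 − 141.9/14.9 ≈ 83.477.
Pooling payoff: 0.42 × 93 + 0.58 × 60 = 73.86.
Difference: 83.477 − 73.86 = 9.617, i.e. 9.6 to one decimal place.
The high-quality type prefers to separate.

9.6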